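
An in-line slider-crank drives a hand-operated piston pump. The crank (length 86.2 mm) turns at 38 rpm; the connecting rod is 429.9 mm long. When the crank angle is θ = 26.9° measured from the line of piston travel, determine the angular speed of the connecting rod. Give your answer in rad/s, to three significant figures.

0.715

ω = 3.979 rad/s (converted from 38 rpm).
The rod makes angle φ with the slider axis where L sinφ = r sinθ; differentiating, L cosφ·φ̇ = r ω cosθ.
L cosφ = √(L² − r² sin²θ) = 0.42813 m.
|ω_rod| = r ω |cosθ| / √(L² − r² sin²θ) = 0.0862·3.979·0.89180/0.42813 = 0.71452 rad/s.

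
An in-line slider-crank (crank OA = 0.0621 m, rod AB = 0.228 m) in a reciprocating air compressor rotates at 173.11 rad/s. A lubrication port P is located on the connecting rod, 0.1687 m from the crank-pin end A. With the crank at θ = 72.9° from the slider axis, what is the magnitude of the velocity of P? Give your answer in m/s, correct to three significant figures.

10.9

ω = 173.1 rad/s.  Crank-pin speed |V_A| = rω = 10.75 m/s, perpendicular to OA.
Rod angle: sinφ = −(r/L) sinθ ⇒ φ = -15.090°; ω_rod = −rω cosθ/√(L²−r²sin²θ) = -14.359 rad/s.
V_P = V_A + ω_rod × AP, with AP = 0.1687 m along the rod.
Components: V_Px = −rω sinθ − a·ω_rod·sinφ = -10.906 m/s;  V_Py = rω cosθ + a·ω_rod·cosφ = +0.82213 m/s.
|V_P| = √(V_Px² + V_Py²) = 10.936 m/s.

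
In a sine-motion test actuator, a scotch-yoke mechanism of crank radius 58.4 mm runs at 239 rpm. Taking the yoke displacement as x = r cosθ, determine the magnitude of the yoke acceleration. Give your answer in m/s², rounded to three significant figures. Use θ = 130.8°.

23.9

ω = 25.03 rad/s (from 239 rpm).
x = r cosθ ⇒ ẍ = −rω² cosθ (ω constant).
|a| = rω²|cosθ| = 0.0584·(25.03)²·|cos 130.8°| = 23.903 m/s².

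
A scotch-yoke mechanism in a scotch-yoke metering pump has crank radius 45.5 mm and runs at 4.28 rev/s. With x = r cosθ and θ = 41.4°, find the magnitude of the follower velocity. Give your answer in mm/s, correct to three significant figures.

ω = 26.89 rad/s (from 4.28 rev/s).
x = r cosθ ⇒ ẋ = −rω sinθ.
|v| = rω|sinθ| = 0.0455·26.89·|sin 41.4°| = 0.80917 m/s = 809.17 mm/s.

809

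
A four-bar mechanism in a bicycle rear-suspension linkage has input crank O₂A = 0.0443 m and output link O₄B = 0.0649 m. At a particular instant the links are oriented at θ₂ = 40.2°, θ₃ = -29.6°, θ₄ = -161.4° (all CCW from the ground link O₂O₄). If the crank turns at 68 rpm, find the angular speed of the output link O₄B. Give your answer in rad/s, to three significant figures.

6.12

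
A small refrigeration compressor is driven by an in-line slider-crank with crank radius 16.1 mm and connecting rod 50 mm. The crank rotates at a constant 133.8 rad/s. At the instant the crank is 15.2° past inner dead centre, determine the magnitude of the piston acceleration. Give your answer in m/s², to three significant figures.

ω = 133.8 rad/s
x(θ) = r cosθ + √(L² − r² sin²θ); with ω constant, a = ω²·d²x/dθ².
d²x/dθ² = −r cosθ − r²(cos2θ)/√u − r⁴ sin²2θ/(4u^{3/2}),  u = L² − r² sin²θ = 0.00248218 m².
Substituting r = 0.0161 m, L = 0.05 m, θ = 15.2°: d²x/dθ² = -0.020059 m.
a = ω²·d²x/dθ² = (133.8)²·(-0.020059) = -359.11 m/s²;  |a| = 359.11 m/s².

359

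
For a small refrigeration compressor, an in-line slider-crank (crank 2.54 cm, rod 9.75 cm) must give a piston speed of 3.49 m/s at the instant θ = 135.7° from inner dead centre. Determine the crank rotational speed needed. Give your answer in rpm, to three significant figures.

2320

For an in-line slider-crank, |v_piston| = rω|sinθ|·[1 + r cosθ/√(L² − r² sin²θ)].
With r = 0.0254 m, L = 0.0975 m, θ = 135.7°: the bracketed kinematic factor |dx/dθ| = 0.014376 m.
ω = v/|dx/dθ| = 3.49/0.014376 = 242.76 rad/s.
N = 60ω/(2π) = 2318.2 rpm.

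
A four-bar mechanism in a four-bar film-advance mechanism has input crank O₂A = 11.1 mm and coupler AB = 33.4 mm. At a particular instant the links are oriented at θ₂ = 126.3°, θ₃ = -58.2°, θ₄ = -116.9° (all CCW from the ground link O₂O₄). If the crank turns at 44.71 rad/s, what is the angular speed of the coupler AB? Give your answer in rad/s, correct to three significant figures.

ω₂ = 44.71 rad/s
Differentiating the loop-closure r₂e^{iθ₂}+r₃e^{iθ₃}=r₁+r₄e^{iθ₄} gives r₂ω₂e^{iθ₂}+r₃ω₃e^{iθ₃}=r₄ω₄e^{iθ₄}.
Eliminating the other unknown: ω₃ = r₂ω₂ sin(θ₄−θ₂) / [r₃ sin(θ₃−θ₄)].
Numerator sine = +0.89259; denominator sine = +0.85446.
Result = 0.0111·44.71·(+0.89259) / (0.0334·(+0.85446)) = +15.522 rad/s; magnitude 15.522 rad/s.

15.5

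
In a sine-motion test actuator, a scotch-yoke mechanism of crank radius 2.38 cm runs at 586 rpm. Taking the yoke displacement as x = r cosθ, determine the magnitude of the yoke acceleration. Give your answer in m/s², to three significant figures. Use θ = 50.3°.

57.2

ω = 61.37 rad/s (from 586 rpm).
x = r cosθ ⇒ ẍ = −rω² cosθ (ω constant).
|a| = rω²|cosθ| = 0.0238·(61.37)²·|cos 50.3°| = 57.25 m/s².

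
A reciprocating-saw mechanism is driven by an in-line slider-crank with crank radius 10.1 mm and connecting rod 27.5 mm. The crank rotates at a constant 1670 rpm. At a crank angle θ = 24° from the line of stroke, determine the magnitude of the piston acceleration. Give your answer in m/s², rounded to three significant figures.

ω = 2π·1670/60 = 174.9 rad/s
x(θ) = r cosθ + √(L² − r² sin²θ); with ω constant, a = ω²·d²x/dθ².
d²x/dθ² = −r cosθ − r²(cos2θ)/√u − r⁴ sin²2θ/(4u^{3/2}),  u = L² − r² sin²θ = 0.000739374 m².
Substituting r = 0.0101 m, L = 0.0275 m, θ = 24°: d²x/dθ² = -0.011809 m.
a = ω²·d²x/dθ² = (174.9)²·(-0.011809) = -361.15 m/s²;  |a| = 361.15 m/s².

361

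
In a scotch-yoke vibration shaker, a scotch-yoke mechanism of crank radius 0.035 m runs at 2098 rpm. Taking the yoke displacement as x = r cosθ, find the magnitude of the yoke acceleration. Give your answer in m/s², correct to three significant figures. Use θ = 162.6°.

ω = 219.7 rad/s (from 2098 rpm).
x = r cosθ ⇒ ẍ = −rω² cosθ (ω constant).
|a| = rω²|cosθ| = 0.035·(219.7)²·|cos 162.6°| = 1612.1 m/s².

1610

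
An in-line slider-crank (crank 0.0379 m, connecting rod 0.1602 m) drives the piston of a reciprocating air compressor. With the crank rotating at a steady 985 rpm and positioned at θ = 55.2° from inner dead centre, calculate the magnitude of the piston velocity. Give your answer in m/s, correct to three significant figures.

3.65

ω = 2π·985/60 = 103.1 rad/s
For an in-line slider-crank, x = r cosθ + √(L² − r² sin²θ), so v = −rω sinθ·[1 + r cosθ/√(L² − r² sin²θ)].
With r = 0.0379 m, L = 0.1602 m, θ = 55.2°: √(L² − r² sin²θ) = 0.15715 m.
v = −0.0379·103.1·0.82115·[1 + 0.0379·0.57071/0.15715] = -3.652 m/s.
|v| = 3.652 m/s.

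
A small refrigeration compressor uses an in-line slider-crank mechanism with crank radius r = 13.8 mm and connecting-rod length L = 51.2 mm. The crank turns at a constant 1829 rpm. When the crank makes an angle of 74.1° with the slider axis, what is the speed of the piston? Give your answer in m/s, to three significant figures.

2.74

ω = 2π·1829/60 = 191.5 rad/s
For an in-line slider-crank, x = r cosθ + √(L² − r² sin²θ), so v = −rω sinθ·[1 + r cosθ/√(L² − r² sin²θ)].
With r = 0.0138 m, L = 0.0512 m, θ = 74.1°: √(L² − r² sin²θ) = 0.04945 m.
v = −0.0138·191.5·0.96174·[1 + 0.0138·0.27396/0.04945] = -2.7364 m/s.
|v| = 2.7364 m/s.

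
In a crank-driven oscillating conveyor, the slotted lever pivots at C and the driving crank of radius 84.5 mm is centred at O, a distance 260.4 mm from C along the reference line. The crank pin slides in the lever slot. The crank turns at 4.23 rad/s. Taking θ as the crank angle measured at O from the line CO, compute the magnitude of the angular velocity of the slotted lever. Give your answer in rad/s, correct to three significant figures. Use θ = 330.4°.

ω = 4.23 rad/s
Crank pin A relative to C: A = (d + r cosθ, r sinθ); lever angle φ = atan2(r sinθ, d + r cosθ).
Differentiating tanφ: φ̇ = rω(d cosθ + r)/(d² + r² + 2dr cosθ).
d² + r² + 2dr cosθ = |CA|² = 0.113213 m²;  d cosθ + r = +0.31092 m.
|ω_lever| = |0.0845·4.23·+0.31092| / 0.113213 = 0.98162 rad/s.

0.982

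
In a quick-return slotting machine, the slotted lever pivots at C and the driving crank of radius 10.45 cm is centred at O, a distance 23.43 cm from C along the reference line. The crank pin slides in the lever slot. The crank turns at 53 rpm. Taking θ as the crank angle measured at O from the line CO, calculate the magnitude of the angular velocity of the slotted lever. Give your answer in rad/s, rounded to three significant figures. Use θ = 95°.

ω = 5.55 rad/s (from 53 rpm).
Crank pin A relative to C: A = (d + r cosθ, r sinθ); lever angle φ = atan2(r sinθ, d + r cosθ).
Differentiating tanφ: φ̇ = rω(d cosθ + r)/(d² + r² + 2dr cosθ).
d² + r² + 2dr cosθ = |CA|² = 0.0615488 m²;  d cosθ + r = +0.084079 m.
|ω_lever| = |0.1045·5.55·+0.084079| / 0.0615488 = 0.7923 rad/s.

0.792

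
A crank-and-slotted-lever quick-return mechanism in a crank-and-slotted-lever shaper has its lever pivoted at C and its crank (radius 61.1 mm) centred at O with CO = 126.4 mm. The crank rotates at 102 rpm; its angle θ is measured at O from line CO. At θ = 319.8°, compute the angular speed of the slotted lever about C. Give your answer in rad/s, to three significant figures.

ω = 10.68 rad/s (from 102 rpm).
Crank pin A relative to C: A = (d + r cosθ, r sinθ); lever angle φ = atan2(r sinθ, d + r cosθ).
Differentiating tanφ: φ̇ = rω(d cosθ + r)/(d² + r² + 2dr cosθ).
d² + r² + 2dr cosθ = |CA|² = 0.0315078 m²;  d cosθ + r = +0.15764 m.
|ω_lever| = |0.0611·10.68·+0.15764| / 0.0315078 = 3.2653 rad/s.

3.27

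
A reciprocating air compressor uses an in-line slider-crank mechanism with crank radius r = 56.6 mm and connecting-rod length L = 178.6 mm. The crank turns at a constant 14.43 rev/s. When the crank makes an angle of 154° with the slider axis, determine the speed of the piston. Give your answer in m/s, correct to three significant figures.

ω = 2π·14.4 = 90.67 rad/s
For an in-line slider-crank, x = r cosθ + √(L² − r² sin²θ), so v = −rω sinθ·[1 + r cosθ/√(L² − r² sin²θ)].
With r = 0.0566 m, L = 0.1786 m, θ = 154°: √(L² − r² sin²θ) = 0.17687 m.
v = −0.0566·90.67·0.43837·[1 + 0.0566·-0.89879/0.17687] = -1.6026 m/s.
|v| = 1.6026 m/s.

1.60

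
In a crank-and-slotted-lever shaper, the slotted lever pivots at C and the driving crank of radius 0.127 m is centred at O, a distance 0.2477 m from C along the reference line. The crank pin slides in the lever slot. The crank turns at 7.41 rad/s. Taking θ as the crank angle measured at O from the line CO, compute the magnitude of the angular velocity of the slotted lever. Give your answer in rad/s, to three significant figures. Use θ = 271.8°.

1.60

ω = 7.41 rad/s
Crank pin A relative to C: A = (d + r cosθ, r sinθ); lever angle φ = atan2(r sinθ, d + r cosθ).
Differentiating tanφ: φ̇ = rω(d cosθ + r)/(d² + r² + 2dr cosθ).
d² + r² + 2dr cosθ = |CA|² = 0.0794605 m²;  d cosθ + r = +0.13478 m.
|ω_lever| = |0.127·7.41·+0.13478| / 0.0794605 = 1.5962 rad/s.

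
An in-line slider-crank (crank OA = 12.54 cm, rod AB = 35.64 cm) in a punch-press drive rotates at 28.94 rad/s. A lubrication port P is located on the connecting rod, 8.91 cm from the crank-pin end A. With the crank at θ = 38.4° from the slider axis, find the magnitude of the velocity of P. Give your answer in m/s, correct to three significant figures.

3.22

ω = 28.94 rad/s.  Crank-pin speed |V_A| = rω = 3.6291 m/s, perpendicular to OA.
Rod angle: sinφ = −(r/L) sinθ ⇒ φ = -12.624°; ω_rod = −rω cosθ/√(L²−r²sin²θ) = -8.1777 rad/s.
V_P = V_A + ω_rod × AP, with AP = 0.0891 m along the rod.
Components: V_Px = −rω sinθ − a·ω_rod·sinφ = -2.4134 m/s;  V_Py = rω cosθ + a·ω_rod·cosφ = +2.1331 m/s.
|V_P| = √(V_Px² + V_Py²) = 3.221 m/s.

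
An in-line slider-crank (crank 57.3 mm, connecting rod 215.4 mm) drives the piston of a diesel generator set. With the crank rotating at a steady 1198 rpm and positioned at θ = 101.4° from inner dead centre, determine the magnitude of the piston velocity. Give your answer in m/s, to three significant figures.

6.66

ω = 2π·1198/60 = 125.5 rad/s
For an in-line slider-crank, x = r cosθ + √(L² − r² sin²θ), so v = −rω sinθ·[1 + r cosθ/√(L² − r² sin²θ)].
With r = 0.0573 m, L = 0.2154 m, θ = 101.4°: √(L² − r² sin²θ) = 0.20795 m.
v = −0.0573·125.5·0.98027·[1 + 0.0573·-0.19766/0.20795] = -6.6629 m/s.
|v| = 6.6629 m/s.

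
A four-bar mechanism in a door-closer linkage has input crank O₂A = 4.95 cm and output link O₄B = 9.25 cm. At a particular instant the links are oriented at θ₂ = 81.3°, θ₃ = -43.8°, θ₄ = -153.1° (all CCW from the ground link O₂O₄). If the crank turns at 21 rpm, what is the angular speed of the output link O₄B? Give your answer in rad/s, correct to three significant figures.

1.02

ω₂ = 2.199 rad/s (from 21 rpm).
Differentiating the loop-closure r₂e^{iθ₂}+r₃e^{iθ₃}=r₁+r₄e^{iθ₄} gives r₂ω₂e^{iθ₂}+r₃ω₃e^{iθ₃}=r₄ω₄e^{iθ₄}.
Eliminating the other unknown: ω₄ = r₂ω₂ sin(θ₂−θ₃) / [r₄ sin(θ₄−θ₃)].
Numerator sine = +0.81815; denominator sine = -0.94380.
Result = 0.0495·2.199·(+0.81815) / (0.0925·(-0.94380)) = -1.0201 rad/s; magnitude 1.0201 rad/s.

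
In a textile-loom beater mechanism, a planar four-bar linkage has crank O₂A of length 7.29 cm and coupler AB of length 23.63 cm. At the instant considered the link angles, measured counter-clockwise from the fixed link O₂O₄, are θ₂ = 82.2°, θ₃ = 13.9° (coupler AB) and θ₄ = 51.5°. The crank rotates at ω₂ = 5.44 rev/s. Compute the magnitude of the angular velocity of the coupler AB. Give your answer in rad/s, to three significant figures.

8.82

ω₂ = 34.18 rad/s (from 5.44 rev/s).
Differentiating the loop-closure r₂e^{iθ₂}+r₃e^{iθ₃}=r₁+r₄e^{iθ₄} gives r₂ω₂e^{iθ₂}+r₃ω₃e^{iθ₃}=r₄ω₄e^{iθ₄}.
Eliminating the other unknown: ω₃ = r₂ω₂ sin(θ₄−θ₂) / [r₃ sin(θ₃−θ₄)].
Numerator sine = -0.51054; denominator sine = -0.61015.
Result = 0.0729·34.18·(-0.51054) / (0.2363·(-0.61015)) = +8.8235 rad/s; magnitude 8.8235 rad/s.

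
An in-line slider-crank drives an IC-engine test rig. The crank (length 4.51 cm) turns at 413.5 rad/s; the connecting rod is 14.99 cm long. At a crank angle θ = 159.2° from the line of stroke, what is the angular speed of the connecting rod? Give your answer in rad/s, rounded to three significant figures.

ω = 413.5 rad/s
The rod makes angle φ with the slider axis where L sinφ = r sinθ; differentiating, L cosφ·φ̇ = r ω cosθ.
L cosφ = √(L² − r² sin²θ) = 0.14904 m.
|ω_rod| = r ω |cosθ| / √(L² − r² sin²θ) = 0.0451·413.5·0.93483/0.14904 = 116.97 rad/s.

117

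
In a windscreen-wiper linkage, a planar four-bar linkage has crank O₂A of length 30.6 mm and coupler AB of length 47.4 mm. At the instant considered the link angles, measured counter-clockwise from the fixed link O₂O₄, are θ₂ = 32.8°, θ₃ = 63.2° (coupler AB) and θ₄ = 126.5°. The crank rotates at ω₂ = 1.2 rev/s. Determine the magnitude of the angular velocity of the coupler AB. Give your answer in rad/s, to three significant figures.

5.44

ω₂ = 7.54 rad/s (from 1.2 rev/s).
Differentiating the loop-closure r₂e^{iθ₂}+r₃e^{iθ₃}=r₁+r₄e^{iθ₄} gives r₂ω₂e^{iθ₂}+r₃ω₃e^{iθ₃}=r₄ω₄e^{iθ₄}.
Eliminating the other unknown: ω₃ = r₂ω₂ sin(θ₄−θ₂) / [r₃ sin(θ₃−θ₄)].
Numerator sine = +0.99792; denominator sine = -0.89337.
Result = 0.0306·7.54·(+0.99792) / (0.0474·(-0.89337)) = -5.4371 rad/s; magnitude 5.4371 rad/s.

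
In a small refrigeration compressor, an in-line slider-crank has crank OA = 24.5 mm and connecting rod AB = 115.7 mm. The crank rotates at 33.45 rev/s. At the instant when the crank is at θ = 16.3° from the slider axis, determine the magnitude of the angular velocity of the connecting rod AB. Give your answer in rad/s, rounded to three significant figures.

42.8

ω = 210.2 rad/s (converted from 33.45 rev/s).
The rod makes angle φ with the slider axis where L sinφ = r sinθ; differentiating, L cosφ·φ̇ = r ω cosθ.
L cosφ = √(L² − r² sin²θ) = 0.1155 m.
|ω_rod| = r ω |cosθ| / √(L² − r² sin²θ) = 0.0245·210.2·0.95981/0.1155 = 42.792 rad/s.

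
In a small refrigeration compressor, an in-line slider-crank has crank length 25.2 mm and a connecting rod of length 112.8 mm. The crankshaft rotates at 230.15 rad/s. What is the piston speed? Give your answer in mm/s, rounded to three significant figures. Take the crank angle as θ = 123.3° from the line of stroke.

ω = 230.2 rad/s
For an in-line slider-crank, x = r cosθ + √(L² − r² sin²θ), so v = −rω sinθ·[1 + r cosθ/√(L² − r² sin²θ)].
With r = 0.0252 m, L = 0.1128 m, θ = 123.3°: √(L² − r² sin²θ) = 0.11082 m.
v = −0.0252·230.2·0.83581·[1 + 0.0252·-0.54902/0.11082] = -4.2423 m/s.
|v| = 4.2423 m/s = 4242.3 mm/s.

4240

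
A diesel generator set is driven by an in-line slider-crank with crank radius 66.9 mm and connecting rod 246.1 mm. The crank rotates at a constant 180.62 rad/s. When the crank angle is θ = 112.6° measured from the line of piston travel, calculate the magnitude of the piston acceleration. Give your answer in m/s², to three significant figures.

1260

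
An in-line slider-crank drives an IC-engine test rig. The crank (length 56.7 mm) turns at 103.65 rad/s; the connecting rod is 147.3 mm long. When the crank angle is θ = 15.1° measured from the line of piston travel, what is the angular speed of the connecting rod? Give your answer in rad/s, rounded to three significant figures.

38.7

ω = 103.7 rad/s
The rod makes angle φ with the slider axis where L sinφ = r sinθ; differentiating, L cosφ·φ̇ = r ω cosθ.
L cosφ = √(L² − r² sin²θ) = 0.14656 m.
|ω_rod| = r ω |cosθ| / √(L² − r² sin²θ) = 0.0567·103.7·0.96547/0.14656 = 38.715 rad/s.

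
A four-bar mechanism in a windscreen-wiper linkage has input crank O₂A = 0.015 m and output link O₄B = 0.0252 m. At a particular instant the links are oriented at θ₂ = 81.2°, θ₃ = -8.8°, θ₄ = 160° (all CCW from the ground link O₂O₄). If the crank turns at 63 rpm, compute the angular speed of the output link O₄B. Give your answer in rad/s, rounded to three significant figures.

20.2

ω₂ = 6.597 rad/s (from 63 rpm).
Differentiating the loop-closure r₂e^{iθ₂}+r₃e^{iθ₃}=r₁+r₄e^{iθ₄} gives r₂ω₂e^{iθ₂}+r₃ω₃e^{iθ₃}=r₄ω₄e^{iθ₄}.
Eliminating the other unknown: ω₄ = r₂ω₂ sin(θ₂−θ₃) / [r₄ sin(θ₄−θ₃)].
Numerator sine = +1.00000; denominator sine = +0.19423.
Result = 0.015·6.597·(+1.00000) / (0.0252·(+0.19423)) = +20.218 rad/s; magnitude 20.218 rad/s.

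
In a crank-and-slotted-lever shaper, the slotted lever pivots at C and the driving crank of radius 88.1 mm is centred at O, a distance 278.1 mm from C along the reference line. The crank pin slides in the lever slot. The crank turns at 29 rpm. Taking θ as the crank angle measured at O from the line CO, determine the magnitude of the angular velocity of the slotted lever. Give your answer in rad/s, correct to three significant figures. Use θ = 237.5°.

0.279

ω = 3.037 rad/s (from 29 rpm).
Crank pin A relative to C: A = (d + r cosθ, r sinθ); lever angle φ = atan2(r sinθ, d + r cosθ).
Differentiating tanφ: φ̇ = rω(d cosθ + r)/(d² + r² + 2dr cosθ).
d² + r² + 2dr cosθ = |CA|² = 0.0587729 m²;  d cosθ + r = -0.061323 m.
|ω_lever| = |0.0881·3.037·-0.061323| / 0.0587729 = 0.27916 rad/s.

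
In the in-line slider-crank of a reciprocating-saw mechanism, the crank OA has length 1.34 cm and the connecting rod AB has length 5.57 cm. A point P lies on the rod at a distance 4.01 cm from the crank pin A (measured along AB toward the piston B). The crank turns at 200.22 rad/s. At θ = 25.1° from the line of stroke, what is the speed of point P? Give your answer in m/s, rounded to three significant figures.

1.48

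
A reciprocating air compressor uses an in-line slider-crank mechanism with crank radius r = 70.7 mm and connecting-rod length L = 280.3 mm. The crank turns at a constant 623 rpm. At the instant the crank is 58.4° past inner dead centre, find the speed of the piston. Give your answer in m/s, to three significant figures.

4.46

ω = 2π·623/60 = 65.24 rad/s
For an in-line slider-crank, x = r cosθ + √(L² − r² sin²θ), so v = −rω sinθ·[1 + r cosθ/√(L² − r² sin²θ)].
With r = 0.0707 m, L = 0.2803 m, θ = 58.4°: √(L² − r² sin²θ) = 0.27376 m.
v = −0.0707·65.24·0.85173·[1 + 0.0707·0.52399/0.27376] = -4.4602 m/s.
|v| = 4.4602 m/s.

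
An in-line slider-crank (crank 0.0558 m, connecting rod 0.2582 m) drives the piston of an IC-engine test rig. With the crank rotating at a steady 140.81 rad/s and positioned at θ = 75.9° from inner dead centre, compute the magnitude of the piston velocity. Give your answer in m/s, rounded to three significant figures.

8.03

ω = 140.8 rad/s
For an in-line slider-crank, x = r cosθ + √(L² − r² sin²θ), so v = −rω sinθ·[1 + r cosθ/√(L² − r² sin²θ)].
With r = 0.0558 m, L = 0.2582 m, θ = 75.9°: √(L² − r² sin²θ) = 0.25246 m.
v = −0.0558·140.8·0.96987·[1 + 0.0558·0.24362/0.25246] = -8.0308 m/s.
|v| = 8.0308 m/s.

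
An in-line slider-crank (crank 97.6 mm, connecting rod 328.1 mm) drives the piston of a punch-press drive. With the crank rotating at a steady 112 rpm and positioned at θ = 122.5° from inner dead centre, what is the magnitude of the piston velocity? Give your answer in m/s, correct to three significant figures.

ω = 2π·112/60 = 11.73 rad/s
For an in-line slider-crank, x = r cosθ + √(L² − r² sin²θ), so v = −rω sinθ·[1 + r cosθ/√(L² − r² sin²θ)].
With r = 0.0976 m, L = 0.3281 m, θ = 122.5°: √(L² − r² sin²θ) = 0.31761 m.
v = −0.0976·11.73·0.84339·[1 + 0.0976·-0.53730/0.31761] = -0.80604 m/s.
|v| = 0.80604 m/s.

0.806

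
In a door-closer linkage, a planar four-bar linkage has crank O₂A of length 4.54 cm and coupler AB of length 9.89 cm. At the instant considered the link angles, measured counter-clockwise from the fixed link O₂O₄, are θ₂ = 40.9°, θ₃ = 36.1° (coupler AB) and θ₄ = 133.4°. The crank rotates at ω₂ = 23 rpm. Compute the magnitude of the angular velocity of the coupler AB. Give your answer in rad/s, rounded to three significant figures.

1.11

ω₂ = 2.409 rad/s (from 23 rpm).
Differentiating the loop-closure r₂e^{iθ₂}+r₃e^{iθ₃}=r₁+r₄e^{iθ₄} gives r₂ω₂e^{iθ₂}+r₃ω₃e^{iθ₃}=r₄ω₄e^{iθ₄}.
Eliminating the other unknown: ω₃ = r₂ω₂ sin(θ₄−θ₂) / [r₃ sin(θ₃−θ₄)].
Numerator sine = +0.99905; denominator sine = -0.99189.
Result = 0.0454·2.409·(+0.99905) / (0.0989·(-0.99189)) = -1.1136 rad/s; magnitude 1.1136 rad/s.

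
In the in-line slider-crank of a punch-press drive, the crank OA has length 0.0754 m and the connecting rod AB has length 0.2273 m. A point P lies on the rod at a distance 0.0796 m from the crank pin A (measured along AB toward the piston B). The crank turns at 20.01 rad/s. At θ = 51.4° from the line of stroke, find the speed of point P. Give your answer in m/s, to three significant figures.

1.41

ω = 20.01 rad/s.  Crank-pin speed |V_A| = rω = 1.5088 m/s, perpendicular to OA.
Rod angle: sinφ = −(r/L) sinθ ⇒ φ = -15.025°; ω_rod = −rω cosθ/√(L²−r²sin²θ) = -4.2877 rad/s.
V_P = V_A + ω_rod × AP, with AP = 0.0796 m along the rod.
Components: V_Px = −rω sinθ − a·ω_rod·sinφ = -1.2676 m/s;  V_Py = rω cosθ + a·ω_rod·cosφ = +0.61165 m/s.
|V_P| = √(V_Px² + V_Py²) = 1.4075 m/s.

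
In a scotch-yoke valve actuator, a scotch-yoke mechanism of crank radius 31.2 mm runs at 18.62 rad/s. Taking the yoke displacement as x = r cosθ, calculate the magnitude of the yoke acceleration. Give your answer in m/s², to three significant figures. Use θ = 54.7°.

6.25

ω = 18.62 rad/s
x = r cosθ ⇒ ẍ = −rω² cosθ (ω constant).
|a| = rω²|cosθ| = 0.0312·(18.62)²·|cos 54.7°| = 6.2508 m/s².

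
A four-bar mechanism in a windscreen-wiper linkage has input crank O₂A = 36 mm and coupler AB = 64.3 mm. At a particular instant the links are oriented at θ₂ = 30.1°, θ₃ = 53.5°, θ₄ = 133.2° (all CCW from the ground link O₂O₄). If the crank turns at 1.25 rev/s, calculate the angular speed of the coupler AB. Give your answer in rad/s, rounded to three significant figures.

4.35

ω₂ = 7.854 rad/s (from 1.25 rev/s).
Differentiating the loop-closure r₂e^{iθ₂}+r₃e^{iθ₃}=r₁+r₄e^{iθ₄} gives r₂ω₂e^{iθ₂}+r₃ω₃e^{iθ₃}=r₄ω₄e^{iθ₄}.
Eliminating the other unknown: ω₃ = r₂ω₂ sin(θ₄−θ₂) / [r₃ sin(θ₃−θ₄)].
Numerator sine = +0.97398; denominator sine = -0.98389.
Result = 0.036·7.854·(+0.97398) / (0.0643·(-0.98389)) = -4.353 rad/s; magnitude 4.353 rad/s.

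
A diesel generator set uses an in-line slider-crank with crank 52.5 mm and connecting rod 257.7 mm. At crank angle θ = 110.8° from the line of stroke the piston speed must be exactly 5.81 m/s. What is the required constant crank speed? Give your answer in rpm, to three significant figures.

1220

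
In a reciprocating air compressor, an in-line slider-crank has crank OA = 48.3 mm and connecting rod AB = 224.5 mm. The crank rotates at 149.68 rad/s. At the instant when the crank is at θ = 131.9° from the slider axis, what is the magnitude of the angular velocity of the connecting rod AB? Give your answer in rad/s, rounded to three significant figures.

ω = 149.7 rad/s
The rod makes angle φ with the slider axis where L sinφ = r sinθ; differentiating, L cosφ·φ̇ = r ω cosθ.
L cosφ = √(L² − r² sin²θ) = 0.2216 m.
|ω_rod| = r ω |cosθ| / √(L² − r² sin²θ) = 0.0483·149.7·0.66783/0.2216 = 21.787 rad/s.

21.8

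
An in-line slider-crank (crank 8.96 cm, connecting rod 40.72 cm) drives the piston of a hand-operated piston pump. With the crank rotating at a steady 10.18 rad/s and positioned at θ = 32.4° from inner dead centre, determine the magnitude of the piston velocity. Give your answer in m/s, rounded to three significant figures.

ω = 10.18 rad/s
For an in-line slider-crank, x = r cosθ + √(L² − r² sin²θ), so v = −rω sinθ·[1 + r cosθ/√(L² − r² sin²θ)].
With r = 0.0896 m, L = 0.4072 m, θ = 32.4°: √(L² − r² sin²θ) = 0.40436 m.
v = −0.0896·10.18·0.53583·[1 + 0.0896·0.84433/0.40436] = -0.58018 m/s.
|v| = 0.58018 m/s.

0.580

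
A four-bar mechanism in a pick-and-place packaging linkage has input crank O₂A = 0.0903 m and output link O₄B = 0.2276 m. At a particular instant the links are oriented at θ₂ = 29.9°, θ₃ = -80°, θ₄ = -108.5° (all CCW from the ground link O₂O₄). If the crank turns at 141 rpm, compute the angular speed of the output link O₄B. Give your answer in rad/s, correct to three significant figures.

11.5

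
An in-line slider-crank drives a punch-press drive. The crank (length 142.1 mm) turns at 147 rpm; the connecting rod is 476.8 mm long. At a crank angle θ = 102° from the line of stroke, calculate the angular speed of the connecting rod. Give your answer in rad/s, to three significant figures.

0.997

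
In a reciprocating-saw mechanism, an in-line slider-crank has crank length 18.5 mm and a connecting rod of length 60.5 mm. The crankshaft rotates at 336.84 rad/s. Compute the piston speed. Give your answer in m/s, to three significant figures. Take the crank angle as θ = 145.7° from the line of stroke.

ω = 336.8 rad/s
For an in-line slider-crank, x = r cosθ + √(L² − r² sin²θ), so v = −rω sinθ·[1 + r cosθ/√(L² − r² sin²θ)].
With r = 0.0185 m, L = 0.0605 m, θ = 145.7°: √(L² − r² sin²θ) = 0.059595 m.
v = −0.0185·336.8·0.56353·[1 + 0.0185·-0.82610/0.059595] = -2.6111 m/s.
|v| = 2.6111 m/s.

2.61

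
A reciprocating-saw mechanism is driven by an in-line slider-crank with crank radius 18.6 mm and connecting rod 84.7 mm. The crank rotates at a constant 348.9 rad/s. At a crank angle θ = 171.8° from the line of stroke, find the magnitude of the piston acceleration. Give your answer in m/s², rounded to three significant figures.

1760

ω = 348.9 rad/s
x(θ) = r cosθ + √(L² − r² sin²θ); with ω constant, a = ω²·d²x/dθ².
d²x/dθ² = −r cosθ − r²(cos2θ)/√u − r⁴ sin²2θ/(4u^{3/2}),  u = L² − r² sin²θ = 0.00716705 m².
Substituting r = 0.0186 m, L = 0.0847 m, θ = 171.8°: d²x/dθ² = +0.014486 m.
a = ω²·d²x/dθ² = (348.9)²·(+0.014486) = +1763.4 m/s²;  |a| = 1763.4 m/s².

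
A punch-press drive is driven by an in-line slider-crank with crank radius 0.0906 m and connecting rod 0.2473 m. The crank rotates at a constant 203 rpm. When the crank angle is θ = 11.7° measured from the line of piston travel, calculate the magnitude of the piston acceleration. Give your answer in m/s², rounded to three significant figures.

54.0

ω = 2π·203/60 = 21.26 rad/s
x(θ) = r cosθ + √(L² − r² sin²θ); with ω constant, a = ω²·d²x/dθ².
d²x/dθ² = −r cosθ − r²(cos2θ)/√u − r⁴ sin²2θ/(4u^{3/2}),  u = L² − r² sin²θ = 0.0608197 m².
Substituting r = 0.0906 m, L = 0.2473 m, θ = 11.7°: d²x/dθ² = -0.11944 m.
a = ω²·d²x/dθ² = (21.26)²·(-0.11944) = -53.976 m/s²;  |a| = 53.976 m/s².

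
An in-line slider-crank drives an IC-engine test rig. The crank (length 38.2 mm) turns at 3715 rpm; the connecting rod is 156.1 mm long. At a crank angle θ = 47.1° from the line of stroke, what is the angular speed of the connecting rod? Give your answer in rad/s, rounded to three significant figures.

ω = 389 rad/s (converted from 3715 rpm).
The rod makes angle φ with the slider axis where L sinφ = r sinθ; differentiating, L cosφ·φ̇ = r ω cosθ.
L cosφ = √(L² − r² sin²θ) = 0.15357 m.
|ω_rod| = r ω |cosθ| / √(L² − r² sin²θ) = 0.0382·389·0.68072/0.15357 = 65.873 rad/s.

65.9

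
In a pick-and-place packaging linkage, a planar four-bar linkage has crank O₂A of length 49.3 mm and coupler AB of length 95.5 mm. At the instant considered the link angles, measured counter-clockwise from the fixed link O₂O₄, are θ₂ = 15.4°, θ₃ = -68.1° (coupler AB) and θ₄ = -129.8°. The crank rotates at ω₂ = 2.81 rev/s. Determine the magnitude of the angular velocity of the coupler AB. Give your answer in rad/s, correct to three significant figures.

ω₂ = 17.66 rad/s (from 2.81 rev/s).
Differentiating the loop-closure r₂e^{iθ₂}+r₃e^{iθ₃}=r₁+r₄e^{iθ₄} gives r₂ω₂e^{iθ₂}+r₃ω₃e^{iθ₃}=r₄ω₄e^{iθ₄}.
Eliminating the other unknown: ω₃ = r₂ω₂ sin(θ₄−θ₂) / [r₃ sin(θ₃−θ₄)].
Numerator sine = -0.57071; denominator sine = +0.88048.
Result = 0.0493·17.66·(-0.57071) / (0.0955·(+0.88048)) = -5.9079 rad/s; magnitude 5.9079 rad/s.

5.91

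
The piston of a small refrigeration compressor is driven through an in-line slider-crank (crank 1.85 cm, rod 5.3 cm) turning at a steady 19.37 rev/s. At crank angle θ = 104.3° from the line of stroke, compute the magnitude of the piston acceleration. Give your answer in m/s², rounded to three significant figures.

ω = 2π·19.4 = 121.7 rad/s
x(θ) = r cosθ + √(L² − r² sin²θ); with ω constant, a = ω²·d²x/dθ².
d²x/dθ² = −r cosθ − r²(cos2θ)/√u − r⁴ sin²2θ/(4u^{3/2}),  u = L² − r² sin²θ = 0.00248763 m².
Substituting r = 0.0185 m, L = 0.053 m, θ = 104.3°: d²x/dθ² = +0.01054 m.
a = ω²·d²x/dθ² = (121.7)²·(+0.01054) = +156.12 m/s²;  |a| = 156.12 m/s².

156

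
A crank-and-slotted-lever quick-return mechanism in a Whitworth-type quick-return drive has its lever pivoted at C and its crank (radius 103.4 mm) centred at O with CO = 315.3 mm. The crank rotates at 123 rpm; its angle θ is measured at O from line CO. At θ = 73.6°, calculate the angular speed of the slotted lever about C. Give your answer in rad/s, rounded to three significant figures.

1.99

ω = 12.88 rad/s (from 123 rpm).
Crank pin A relative to C: A = (d + r cosθ, r sinθ); lever angle φ = atan2(r sinθ, d + r cosθ).
Differentiating tanφ: φ̇ = rω(d cosθ + r)/(d² + r² + 2dr cosθ).
d² + r² + 2dr cosθ = |CA|² = 0.128515 m²;  d cosθ + r = +0.19242 m.
|ω_lever| = |0.1034·12.88·+0.19242| / 0.128515 = 1.9941 rad/s.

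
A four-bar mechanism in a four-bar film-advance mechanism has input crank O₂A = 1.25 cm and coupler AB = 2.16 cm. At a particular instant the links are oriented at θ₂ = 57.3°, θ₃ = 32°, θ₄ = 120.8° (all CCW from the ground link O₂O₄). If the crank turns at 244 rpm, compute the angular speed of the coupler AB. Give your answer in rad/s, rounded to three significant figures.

13.2

ω₂ = 25.55 rad/s (from 244 rpm).
Differentiating the loop-closure r₂e^{iθ₂}+r₃e^{iθ₃}=r₁+r₄e^{iθ₄} gives r₂ω₂e^{iθ₂}+r₃ω₃e^{iθ₃}=r₄ω₄e^{iθ₄}.
Eliminating the other unknown: ω₃ = r₂ω₂ sin(θ₄−θ₂) / [r₃ sin(θ₃−θ₄)].
Numerator sine = +0.89493; denominator sine = -0.99978.
Result = 0.0125·25.55·(+0.89493) / (0.0216·(-0.99978)) = -13.236 rad/s; magnitude 13.236 rad/s.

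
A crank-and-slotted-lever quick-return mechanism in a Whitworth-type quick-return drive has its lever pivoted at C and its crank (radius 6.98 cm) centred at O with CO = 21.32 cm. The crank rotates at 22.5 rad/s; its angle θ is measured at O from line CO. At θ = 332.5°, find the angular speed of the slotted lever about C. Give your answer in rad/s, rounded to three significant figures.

5.30

ω = 22.5 rad/s
Crank pin A relative to C: A = (d + r cosθ, r sinθ); lever angle φ = atan2(r sinθ, d + r cosθ).
Differentiating tanφ: φ̇ = rω(d cosθ + r)/(d² + r² + 2dr cosθ).
d² + r² + 2dr cosθ = |CA|² = 0.0767261 m²;  d cosθ + r = +0.25891 m.
|ω_lever| = |0.0698·22.5·+0.25891| / 0.0767261 = 5.2996 rad/s.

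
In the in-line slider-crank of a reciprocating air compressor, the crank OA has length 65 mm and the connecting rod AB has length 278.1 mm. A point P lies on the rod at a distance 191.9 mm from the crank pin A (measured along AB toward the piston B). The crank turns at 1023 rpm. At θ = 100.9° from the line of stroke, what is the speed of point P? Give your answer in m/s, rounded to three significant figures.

6.64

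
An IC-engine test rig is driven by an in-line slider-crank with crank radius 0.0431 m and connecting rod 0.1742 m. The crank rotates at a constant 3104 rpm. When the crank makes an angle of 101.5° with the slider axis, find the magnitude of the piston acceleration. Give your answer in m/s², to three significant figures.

1970

ω = 2π·3104/60 = 325.1 rad/s
x(θ) = r cosθ + √(L² − r² sin²θ); with ω constant, a = ω²·d²x/dθ².
d²x/dθ² = −r cosθ − r²(cos2θ)/√u − r⁴ sin²2θ/(4u^{3/2}),  u = L² − r² sin²θ = 0.0285619 m².
Substituting r = 0.0431 m, L = 0.1742 m, θ = 101.5°: d²x/dθ² = +0.018683 m.
a = ω²·d²x/dθ² = (325.1)²·(+0.018683) = +1974 m/s²;  |a| = 1974 m/s².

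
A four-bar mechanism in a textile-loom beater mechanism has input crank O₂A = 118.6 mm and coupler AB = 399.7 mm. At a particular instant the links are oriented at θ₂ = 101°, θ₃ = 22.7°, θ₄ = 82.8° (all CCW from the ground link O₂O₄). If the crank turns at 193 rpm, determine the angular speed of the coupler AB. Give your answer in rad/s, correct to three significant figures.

2.16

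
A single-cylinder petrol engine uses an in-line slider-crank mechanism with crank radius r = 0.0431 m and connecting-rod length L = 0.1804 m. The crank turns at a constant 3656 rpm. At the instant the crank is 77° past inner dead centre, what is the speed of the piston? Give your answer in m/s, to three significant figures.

ω = 2π·3656/60 = 382.9 rad/s
For an in-line slider-crank, x = r cosθ + √(L² − r² sin²θ), so v = −rω sinθ·[1 + r cosθ/√(L² − r² sin²θ)].
With r = 0.0431 m, L = 0.1804 m, θ = 77°: √(L² − r² sin²θ) = 0.17544 m.
v = −0.0431·382.9·0.97437·[1 + 0.0431·0.22495/0.17544] = -16.967 m/s.
|v| = 16.967 m/s.

17.0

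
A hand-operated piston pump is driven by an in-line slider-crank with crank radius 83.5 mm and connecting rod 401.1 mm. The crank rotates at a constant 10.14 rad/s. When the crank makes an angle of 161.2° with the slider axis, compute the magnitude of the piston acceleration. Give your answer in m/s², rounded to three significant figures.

ω = 10.14 rad/s
x(θ) = r cosθ + √(L² − r² sin²θ); with ω constant, a = ω²·d²x/dθ².
d²x/dθ² = −r cosθ − r²(cos2θ)/√u − r⁴ sin²2θ/(4u^{3/2}),  u = L² − r² sin²θ = 0.160157 m².
Substituting r = 0.0835 m, L = 0.4011 m, θ = 161.2°: d²x/dθ² = +0.065171 m.
a = ω²·d²x/dθ² = (10.14)²·(+0.065171) = +6.7009 m/s²;  |a| = 6.7009 m/s².

6.70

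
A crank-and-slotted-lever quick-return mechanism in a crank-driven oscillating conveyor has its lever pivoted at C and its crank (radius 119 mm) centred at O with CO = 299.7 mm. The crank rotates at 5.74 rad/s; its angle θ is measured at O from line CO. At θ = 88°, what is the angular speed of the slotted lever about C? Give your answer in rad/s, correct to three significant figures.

ω = 5.74 rad/s
Crank pin A relative to C: A = (d + r cosθ, r sinθ); lever angle φ = atan2(r sinθ, d + r cosθ).
Differentiating tanφ: φ̇ = rω(d cosθ + r)/(d² + r² + 2dr cosθ).
d² + r² + 2dr cosθ = |CA|² = 0.10647 m²;  d cosθ + r = +0.12946 m.
|ω_lever| = |0.119·5.74·+0.12946| / 0.10647 = 0.83055 rad/s.

0.831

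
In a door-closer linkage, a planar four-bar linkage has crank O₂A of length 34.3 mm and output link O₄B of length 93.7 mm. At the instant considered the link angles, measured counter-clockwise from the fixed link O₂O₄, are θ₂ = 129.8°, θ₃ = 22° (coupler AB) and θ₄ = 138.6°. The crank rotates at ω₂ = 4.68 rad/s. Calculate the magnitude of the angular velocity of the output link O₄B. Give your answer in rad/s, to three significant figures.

1.82

ω₂ = 4.68 rad/s
Differentiating the loop-closure r₂e^{iθ₂}+r₃e^{iθ₃}=r₁+r₄e^{iθ₄} gives r₂ω₂e^{iθ₂}+r₃ω₃e^{iθ₃}=r₄ω₄e^{iθ₄}.
Eliminating the other unknown: ω₄ = r₂ω₂ sin(θ₂−θ₃) / [r₄ sin(θ₄−θ₃)].
Numerator sine = +0.95213; denominator sine = +0.89415.
Result = 0.0343·4.68·(+0.95213) / (0.0937·(+0.89415)) = +1.8242 rad/s; magnitude 1.8242 rad/s.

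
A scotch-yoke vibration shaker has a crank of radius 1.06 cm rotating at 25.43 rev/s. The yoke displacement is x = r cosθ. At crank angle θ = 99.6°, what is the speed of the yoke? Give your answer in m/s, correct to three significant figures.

1.67

ω = 159.8 rad/s (from 25.43 rev/s).
x = r cosθ ⇒ ẋ = −rω sinθ.
|v| = rω|sinθ| = 0.0106·159.8·|sin 99.6°| = 1.67 m/s.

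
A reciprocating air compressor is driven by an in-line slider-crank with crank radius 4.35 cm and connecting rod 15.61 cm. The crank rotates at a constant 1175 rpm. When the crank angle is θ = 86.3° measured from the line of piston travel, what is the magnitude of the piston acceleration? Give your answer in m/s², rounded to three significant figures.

ω = 2π·1175/60 = 123 rad/s
x(θ) = r cosθ + √(L² − r² sin²θ); with ω constant, a = ω²·d²x/dθ².
d²x/dθ² = −r cosθ − r²(cos2θ)/√u − r⁴ sin²2θ/(4u^{3/2}),  u = L² − r² sin²θ = 0.0224828 m².
Substituting r = 0.0435 m, L = 0.1561 m, θ = 86.3°: d²x/dθ² = +0.0097031 m.
a = ω²·d²x/dθ² = (123)²·(+0.0097031) = +146.91 m/s²;  |a| = 146.91 m/s².

147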